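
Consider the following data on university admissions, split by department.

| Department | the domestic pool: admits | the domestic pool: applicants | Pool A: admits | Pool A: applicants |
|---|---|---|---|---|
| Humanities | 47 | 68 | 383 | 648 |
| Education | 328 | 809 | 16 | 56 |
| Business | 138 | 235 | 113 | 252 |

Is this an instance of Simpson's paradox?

Yes

Humanities: the domestic pool 47/68 = 69.1%, Pool A 383/648 = 59.1% → the domestic pool
Education: the domestic pool 328/809 = 40.5%, Pool A 16/56 = 28.6% → the domestic pool
Business: the domestic pool 138/235 = 58.7%, Pool A 113/252 = 44.8% → the domestic pool
Overall: the domestic pool 513/1112 = 46.1%, Pool A 512/956 = 53.6% → Pool A
The domestic pool wins each department group but Pool A wins overall — the comparison reverses. The domestic pool's applicants skew toward Education, which has a lower base rate.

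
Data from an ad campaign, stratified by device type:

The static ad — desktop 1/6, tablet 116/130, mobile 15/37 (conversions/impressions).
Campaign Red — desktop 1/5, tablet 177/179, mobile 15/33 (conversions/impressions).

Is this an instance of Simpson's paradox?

Desktop: the static ad 1/6 = 16.7%, Campaign Red 1/5 = 20.0% → Campaign Red
Tablet: the static ad 116/130 = 89.2%, Campaign Red 177/179 = 98.9% → Campaign Red
Mobile: the static ad 15/37 = 40.5%, Campaign Red 15/33 = 45.5% → Campaign Red
Overall: the static ad 132/173 = 76.3%, Campaign Red 193/217 = 88.9% → Campaign Red
Campaign Red wins overall and in every device group — no reversal.

No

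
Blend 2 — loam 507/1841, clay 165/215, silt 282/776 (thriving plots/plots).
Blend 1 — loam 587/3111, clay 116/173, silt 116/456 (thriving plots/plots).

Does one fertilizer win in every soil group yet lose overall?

No

Loam: Blend 2 507/1841 = 27.5%, Blend 1 587/3111 = 18.9% → Blend 2
Clay: Blend 2 165/215 = 76.7%, Blend 1 116/173 = 67.1% → Blend 2
Silt: Blend 2 282/776 = 36.3%, Blend 1 116/456 = 25.4% → Blend 2
Overall: Blend 2 954/2832 = 33.7%, Blend 1 819/3740 = 21.9% → Blend 2
Blend 2 wins overall and in every soil group — no reversal.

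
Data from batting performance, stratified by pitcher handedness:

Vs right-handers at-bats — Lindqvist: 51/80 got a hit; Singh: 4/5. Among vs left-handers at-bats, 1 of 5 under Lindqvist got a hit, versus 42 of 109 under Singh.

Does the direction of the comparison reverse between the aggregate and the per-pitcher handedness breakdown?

Yes

Vs right-handers: Lindqvist 51/80 = 63.8%, Singh 4/5 = 80.0% → Singh
Vs left-handers: Lindqvist 1/5 = 20.0%, Singh 42/109 = 38.5% → Singh
Overall: Lindqvist 52/85 = 61.2%, Singh 46/114 = 40.4% → Lindqvist
Singh wins each pitcher group but Lindqvist wins overall — the comparison reverses. Singh's at-bats skew toward vs left-handers, which has a lower base rate.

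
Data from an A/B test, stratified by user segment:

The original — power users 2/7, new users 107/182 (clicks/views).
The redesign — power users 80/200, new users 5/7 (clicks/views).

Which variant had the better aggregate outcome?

the original

Power users: the original 2/7 = 28.6%, the redesign 80/200 = 40.0% → the redesign
New users: the original 107/182 = 58.8%, the redesign 5/7 = 71.4% → the redesign
Overall: the original 109/189 = 57.7%, the redesign 85/207 = 41.1% → the original
(The redesign wins every user group but the original wins overall — the redesign's views skew toward the low-rate power users group.)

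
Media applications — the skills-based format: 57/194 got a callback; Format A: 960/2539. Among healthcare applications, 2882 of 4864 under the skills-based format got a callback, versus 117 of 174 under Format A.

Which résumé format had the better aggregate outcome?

Media: the skills-based format 57/194 = 29.4%, Format A 960/2539 = 37.8% → Format A
Healthcare: the skills-based format 2882/4864 = 59.3%, Format A 117/174 = 67.2% → Format A
Overall: the skills-based format 2939/5058 = 58.1%, Format A 1077/2713 = 39.7% → the skills-based format
(Format A wins every industry group but the skills-based format wins overall — Format A's applications skew toward the low-rate media group.)

the skills-based format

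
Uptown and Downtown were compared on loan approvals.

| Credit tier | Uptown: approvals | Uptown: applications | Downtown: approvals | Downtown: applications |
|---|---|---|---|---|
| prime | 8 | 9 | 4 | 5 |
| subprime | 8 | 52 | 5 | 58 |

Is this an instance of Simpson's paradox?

Prime: Uptown 8/9 = 88.9%, Downtown 4/5 = 80.0% → Uptown
Subprime: Uptown 8/52 = 15.4%, Downtown 5/58 = 8.6% → Uptown
Overall: Uptown 16/61 = 26.2%, Downtown 9/63 = 14.3% → Uptown
Uptown wins overall and in every credit group — no reversal.

No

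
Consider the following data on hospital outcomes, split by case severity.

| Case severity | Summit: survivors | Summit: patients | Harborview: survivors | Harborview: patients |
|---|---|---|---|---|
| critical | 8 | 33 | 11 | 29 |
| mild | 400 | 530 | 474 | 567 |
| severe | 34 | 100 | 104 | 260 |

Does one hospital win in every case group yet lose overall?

Critical: Summit 8/33 = 24.2%, Harborview 11/29 = 37.9% → Harborview
Mild: Summit 400/530 = 75.5%, Harborview 474/567 = 83.6% → Harborview
Severe: Summit 34/100 = 34.0%, Harborview 104/260 = 40.0% → Harborview
Overall: Summit 442/663 = 66.7%, Harborview 589/856 = 68.8% → Harborview
Harborview wins overall and in every case group — no reversal.

No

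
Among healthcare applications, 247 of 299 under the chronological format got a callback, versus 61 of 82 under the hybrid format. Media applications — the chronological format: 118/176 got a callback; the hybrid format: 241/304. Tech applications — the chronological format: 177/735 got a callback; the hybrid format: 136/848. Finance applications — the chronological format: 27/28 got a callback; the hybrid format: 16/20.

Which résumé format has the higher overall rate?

the chronological format

Healthcare: the chronological format 247/299 = 82.6%, the hybrid format 61/82 = 74.4% → the chronological format
Media: the chronological format 118/176 = 67.0%, the hybrid format 241/304 = 79.3% → the hybrid format
Tech: the chronological format 177/735 = 24.1%, the hybrid format 136/848 = 16.0% → the chronological format
Finance: the chronological format 27/28 = 96.4%, the hybrid format 16/20 = 80.0% → the chronological format
Overall: the chronological format 569/1238 = 46.0%, the hybrid format 454/1254 = 36.2% → the chronological format
(Neither sweeps every industry group, but the chronological format has the higher pooled rate.)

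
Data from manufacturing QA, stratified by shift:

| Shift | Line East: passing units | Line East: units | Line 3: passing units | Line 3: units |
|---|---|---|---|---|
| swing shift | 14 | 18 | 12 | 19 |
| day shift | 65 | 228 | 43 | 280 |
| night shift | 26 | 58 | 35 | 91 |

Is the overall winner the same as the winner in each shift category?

Yes

Swing shift: Line East 14/18 = 77.8%, Line 3 12/19 = 63.2% → Line East
Day shift: Line East 65/228 = 28.5%, Line 3 43/280 = 15.4% → Line East
Night shift: Line East 26/58 = 44.8%, Line 3 35/91 = 38.5% → Line East
Overall: Line East 105/304 = 34.5%, Line 3 90/390 = 23.1% → Line East
Line East wins overall and in every shift group — no reversal.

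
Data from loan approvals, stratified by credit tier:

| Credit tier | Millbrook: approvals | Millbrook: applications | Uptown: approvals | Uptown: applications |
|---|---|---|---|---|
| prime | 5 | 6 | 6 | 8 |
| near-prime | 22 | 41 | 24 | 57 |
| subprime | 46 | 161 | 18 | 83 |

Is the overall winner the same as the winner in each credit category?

Yes

Prime: Millbrook 5/6 = 83.3%, Uptown 6/8 = 75.0% → Millbrook
Near-prime: Millbrook 22/41 = 53.7%, Uptown 24/57 = 42.1% → Millbrook
Subprime: Millbrook 46/161 = 28.6%, Uptown 18/83 = 21.7% → Millbrook
Overall: Millbrook 73/208 = 35.1%, Uptown 48/148 = 32.4% → Millbrook
Millbrook wins overall and in every credit group — no reversal.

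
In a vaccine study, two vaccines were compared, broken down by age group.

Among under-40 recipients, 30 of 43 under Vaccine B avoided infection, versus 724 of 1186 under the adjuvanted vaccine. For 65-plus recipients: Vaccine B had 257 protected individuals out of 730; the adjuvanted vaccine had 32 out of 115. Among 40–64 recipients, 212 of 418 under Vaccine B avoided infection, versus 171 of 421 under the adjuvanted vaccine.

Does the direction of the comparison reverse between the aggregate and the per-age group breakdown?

Under-40: Vaccine B 30/43 = 69.8%, the adjuvanted vaccine 724/1186 = 61.0% → Vaccine B
65-plus: Vaccine B 257/730 = 35.2%, the adjuvanted vaccine 32/115 = 27.8% → Vaccine B
40–64: Vaccine B 212/418 = 50.7%, the adjuvanted vaccine 171/421 = 40.6% → Vaccine B
Overall: Vaccine B 499/1191 = 41.9%, the adjuvanted vaccine 927/1722 = 53.8% → the adjuvanted vaccine
Vaccine B wins each age group but the adjuvanted vaccine wins overall — the comparison reverses. Vaccine B's recipients skew toward 65-plus, which has a lower base rate.

Yes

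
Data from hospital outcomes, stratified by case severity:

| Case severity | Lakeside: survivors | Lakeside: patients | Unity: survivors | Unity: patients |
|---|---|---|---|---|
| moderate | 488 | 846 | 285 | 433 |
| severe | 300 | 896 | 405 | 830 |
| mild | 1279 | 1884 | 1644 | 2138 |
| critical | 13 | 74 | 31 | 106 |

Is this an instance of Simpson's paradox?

No

Moderate: Lakeside 488/846 = 57.7%, Unity 285/433 = 65.8% → Unity
Severe: Lakeside 300/896 = 33.5%, Unity 405/830 = 48.8% → Unity
Mild: Lakeside 1279/1884 = 67.9%, Unity 1644/2138 = 76.9% → Unity
Critical: Lakeside 13/74 = 17.6%, Unity 31/106 = 29.2% → Unity
Overall: Lakeside 2080/3700 = 56.2%, Unity 2365/3507 = 67.4% → Unity
Unity wins overall and in every case group — no reversal.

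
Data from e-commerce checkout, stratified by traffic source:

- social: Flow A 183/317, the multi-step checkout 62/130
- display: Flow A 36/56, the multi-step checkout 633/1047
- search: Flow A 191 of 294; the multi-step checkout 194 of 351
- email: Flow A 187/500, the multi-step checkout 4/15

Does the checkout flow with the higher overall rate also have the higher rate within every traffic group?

Social: Flow A 183/317 = 57.7%, the multi-step checkout 62/130 = 47.7% → Flow A
Display: Flow A 36/56 = 64.3%, the multi-step checkout 633/1047 = 60.5% → Flow A
Search: Flow A 191/294 = 65.0%, the multi-step checkout 194/351 = 55.3% → Flow A
Email: Flow A 187/500 = 37.4%, the multi-step checkout 4/15 = 26.7% → Flow A
Overall: Flow A 597/1167 = 51.2%, the multi-step checkout 893/1543 = 57.9% → the multi-step checkout
Flow A wins each traffic group but the multi-step checkout wins overall — the comparison reverses. Flow A's sessions skew toward email, which has a lower base rate.

No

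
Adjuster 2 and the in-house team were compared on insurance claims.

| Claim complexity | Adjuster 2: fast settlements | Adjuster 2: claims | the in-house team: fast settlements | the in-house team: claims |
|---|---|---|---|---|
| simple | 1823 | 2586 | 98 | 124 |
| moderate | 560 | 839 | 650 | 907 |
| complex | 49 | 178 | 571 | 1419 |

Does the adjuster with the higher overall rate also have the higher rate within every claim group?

No

Simple: Adjuster 2 1823/2586 = 70.5%, the in-house team 98/124 = 79.0% → the in-house team
Moderate: Adjuster 2 560/839 = 66.7%, the in-house team 650/907 = 71.7% → the in-house team
Complex: Adjuster 2 49/178 = 27.5%, the in-house team 571/1419 = 40.2% → the in-house team
Overall: Adjuster 2 2432/3603 = 67.5%, the in-house team 1319/2450 = 53.8% → Adjuster 2
The in-house team wins each claim group but Adjuster 2 wins overall — the comparison reverses. The in-house team's claims skew toward complex, which has a lower base rate.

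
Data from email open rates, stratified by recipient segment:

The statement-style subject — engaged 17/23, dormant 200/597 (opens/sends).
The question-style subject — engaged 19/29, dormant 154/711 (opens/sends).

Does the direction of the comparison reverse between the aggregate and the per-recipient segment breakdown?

No

Engaged: the statement-style subject 17/23 = 73.9%, the question-style subject 19/29 = 65.5% → the statement-style subject
Dormant: the statement-style subject 200/597 = 33.5%, the question-style subject 154/711 = 21.7% → the statement-style subject
Overall: the statement-style subject 217/620 = 35.0%, the question-style subject 173/740 = 23.4% → the statement-style subject
The statement-style subject wins overall and in every recipient group — no reversal.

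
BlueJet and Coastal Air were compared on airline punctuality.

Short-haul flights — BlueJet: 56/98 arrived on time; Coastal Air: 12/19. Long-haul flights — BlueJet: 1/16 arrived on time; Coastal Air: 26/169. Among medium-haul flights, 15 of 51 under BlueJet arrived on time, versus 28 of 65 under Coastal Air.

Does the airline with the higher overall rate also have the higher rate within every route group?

No

Short-haul: BlueJet 56/98 = 57.1%, Coastal Air 12/19 = 63.2% → Coastal Air
Long-haul: BlueJet 1/16 = 6.2%, Coastal Air 26/169 = 15.4% → Coastal Air
Medium-haul: BlueJet 15/51 = 29.4%, Coastal Air 28/65 = 43.1% → Coastal Air
Overall: BlueJet 72/165 = 43.6%, Coastal Air 66/253 = 26.1% → BlueJet
Coastal Air wins each route group but BlueJet wins overall — the comparison reverses. Coastal Air's flights skew toward long-haul, which has a lower base rate.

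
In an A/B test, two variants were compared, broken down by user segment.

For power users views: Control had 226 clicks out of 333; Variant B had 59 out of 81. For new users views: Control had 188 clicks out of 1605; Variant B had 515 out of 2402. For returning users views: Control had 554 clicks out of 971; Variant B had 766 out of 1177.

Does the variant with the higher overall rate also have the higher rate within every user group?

Power users: Control 226/333 = 67.9%, Variant B 59/81 = 72.8% → Variant B
New users: Control 188/1605 = 11.7%, Variant B 515/2402 = 21.4% → Variant B
Returning users: Control 554/971 = 57.1%, Variant B 766/1177 = 65.1% → Variant B
Overall: Control 968/2909 = 33.3%, Variant B 1340/3660 = 36.6% → Variant B
Variant B wins overall and in every user group — no reversal.

Yes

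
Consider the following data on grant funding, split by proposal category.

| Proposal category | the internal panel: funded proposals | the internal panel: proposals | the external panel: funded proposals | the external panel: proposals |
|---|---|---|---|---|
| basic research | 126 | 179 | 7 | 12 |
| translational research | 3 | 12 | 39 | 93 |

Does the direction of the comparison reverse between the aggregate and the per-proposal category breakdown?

Basic research: the internal panel 126/179 = 70.4%, the external panel 7/12 = 58.3% → the internal panel
Translational research: the internal panel 3/12 = 25.0%, the external panel 39/93 = 41.9% → the external panel
Overall: the internal panel 129/191 = 67.5%, the external panel 46/105 = 43.8% → the internal panel
Neither sweeps: the internal panel wins 1 of 2 groups, the external panel wins 1. The internal panel wins overall but not every group — no Simpson reversal.

No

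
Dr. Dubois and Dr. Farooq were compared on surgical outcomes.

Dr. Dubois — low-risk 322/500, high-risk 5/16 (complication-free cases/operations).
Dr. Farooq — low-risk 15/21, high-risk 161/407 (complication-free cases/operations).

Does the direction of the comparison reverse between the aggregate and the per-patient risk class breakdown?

Low-risk: Dr. Dubois 322/500 = 64.4%, Dr. Farooq 15/21 = 71.4% → Dr. Farooq
High-risk: Dr. Dubois 5/16 = 31.2%, Dr. Farooq 161/407 = 39.6% → Dr. Farooq
Overall: Dr. Dubois 327/516 = 63.4%, Dr. Farooq 176/428 = 41.1% → Dr. Dubois
Dr. Farooq wins each patient risk group but Dr. Dubois wins overall — the comparison reverses. Dr. Farooq's operations skew toward high-risk, which has a lower base rate.

Yes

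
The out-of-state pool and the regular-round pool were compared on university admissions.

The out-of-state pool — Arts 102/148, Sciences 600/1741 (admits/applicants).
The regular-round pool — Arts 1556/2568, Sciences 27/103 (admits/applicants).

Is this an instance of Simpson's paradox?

Yes

Arts: the out-of-state pool 102/148 = 68.9%, the regular-round pool 1556/2568 = 60.6% → the out-of-state pool
Sciences: the out-of-state pool 600/1741 = 34.5%, the regular-round pool 27/103 = 26.2% → the out-of-state pool
Overall: the out-of-state pool 702/1889 = 37.2%, the regular-round pool 1583/2671 = 59.3% → the regular-round pool
The out-of-state pool wins each department group but the regular-round pool wins overall — the comparison reverses. The out-of-state pool's applicants skew toward Sciences, which has a lower base rate.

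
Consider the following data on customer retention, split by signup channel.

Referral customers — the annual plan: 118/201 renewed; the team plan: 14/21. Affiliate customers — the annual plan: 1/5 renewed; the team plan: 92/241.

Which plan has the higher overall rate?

the annual plan

Referral: the annual plan 118/201 = 58.7%, the team plan 14/21 = 66.7% → the team plan
Affiliate: the annual plan 1/5 = 20.0%, the team plan 92/241 = 38.2% → the team plan
Overall: the annual plan 119/206 = 57.8%, the team plan 106/262 = 40.5% → the annual plan
(The team plan wins every signup group but the annual plan wins overall — the team plan's customers skew toward the low-rate affiliate group.)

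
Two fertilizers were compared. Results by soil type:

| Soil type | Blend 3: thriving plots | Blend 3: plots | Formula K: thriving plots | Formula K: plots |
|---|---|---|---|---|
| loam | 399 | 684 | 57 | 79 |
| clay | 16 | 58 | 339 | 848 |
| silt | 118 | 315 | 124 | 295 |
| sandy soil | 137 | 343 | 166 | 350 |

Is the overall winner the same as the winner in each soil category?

No

Loam: Blend 3 399/684 = 58.3%, Formula K 57/79 = 72.2% → Formula K
Clay: Blend 3 16/58 = 27.6%, Formula K 339/848 = 40.0% → Formula K
Silt: Blend 3 118/315 = 37.5%, Formula K 124/295 = 42.0% → Formula K
Sandy soil: Blend 3 137/343 = 39.9%, Formula K 166/350 = 47.4% → Formula K
Overall: Blend 3 670/1400 = 47.9%, Formula K 686/1572 = 43.6% → Blend 3
Formula K wins each soil group but Blend 3 wins overall — the comparison reverses. Formula K's plots skew toward clay, which has a lower base rate.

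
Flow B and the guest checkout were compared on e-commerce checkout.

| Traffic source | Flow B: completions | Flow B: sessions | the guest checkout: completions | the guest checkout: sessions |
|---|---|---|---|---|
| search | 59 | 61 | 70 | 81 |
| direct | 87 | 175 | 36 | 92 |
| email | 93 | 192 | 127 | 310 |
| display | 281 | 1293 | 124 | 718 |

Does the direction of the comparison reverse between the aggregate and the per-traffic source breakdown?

No

Search: Flow B 59/61 = 96.7%, the guest checkout 70/81 = 86.4% → Flow B
Direct: Flow B 87/175 = 49.7%, the guest checkout 36/92 = 39.1% → Flow B
Email: Flow B 93/192 = 48.4%, the guest checkout 127/310 = 41.0% → Flow B
Display: Flow B 281/1293 = 21.7%, the guest checkout 124/718 = 17.3% → Flow B
Overall: Flow B 520/1721 = 30.2%, the guest checkout 357/1201 = 29.7% → Flow B
Flow B wins overall and in every traffic group — no reversal.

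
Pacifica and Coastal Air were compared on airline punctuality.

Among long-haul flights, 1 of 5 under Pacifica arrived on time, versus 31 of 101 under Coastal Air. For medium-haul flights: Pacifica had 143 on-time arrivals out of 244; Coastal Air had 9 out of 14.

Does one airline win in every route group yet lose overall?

Long-haul: Pacifica 1/5 = 20.0%, Coastal Air 31/101 = 30.7% → Coastal Air
Medium-haul: Pacifica 143/244 = 58.6%, Coastal Air 9/14 = 64.3% → Coastal Air
Overall: Pacifica 144/249 = 57.8%, Coastal Air 40/115 = 34.8% → Pacifica
Coastal Air wins each route group but Pacifica wins overall — the comparison reverses. Coastal Air's flights skew toward long-haul, which has a lower base rate.

Yes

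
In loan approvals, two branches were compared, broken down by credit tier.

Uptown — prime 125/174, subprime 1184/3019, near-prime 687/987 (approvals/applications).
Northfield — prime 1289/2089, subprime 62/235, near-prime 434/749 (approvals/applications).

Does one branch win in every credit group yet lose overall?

Yes

Prime: Uptown 125/174 = 71.8%, Northfield 1289/2089 = 61.7% → Uptown
Subprime: Uptown 1184/3019 = 39.2%, Northfield 62/235 = 26.4% → Uptown
Near-prime: Uptown 687/987 = 69.6%, Northfield 434/749 = 57.9% → Uptown
Overall: Uptown 1996/4180 = 47.8%, Northfield 1785/3073 = 58.1% → Northfield
Uptown wins each credit group but Northfield wins overall — the comparison reverses. Uptown's applications skew toward subprime, which has a lower base rate.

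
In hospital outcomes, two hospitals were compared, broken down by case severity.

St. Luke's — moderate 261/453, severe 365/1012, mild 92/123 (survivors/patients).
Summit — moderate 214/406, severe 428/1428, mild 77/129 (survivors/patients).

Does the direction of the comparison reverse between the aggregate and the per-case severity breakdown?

Moderate: St. Luke's 261/453 = 57.6%, Summit 214/406 = 52.7% → St. Luke's
Severe: St. Luke's 365/1012 = 36.1%, Summit 428/1428 = 30.0% → St. Luke's
Mild: St. Luke's 92/123 = 74.8%, Summit 77/129 = 59.7% → St. Luke's
Overall: St. Luke's 718/1588 = 45.2%, Summit 719/1963 = 36.6% → St. Luke's
St. Luke's wins overall and in every case group — no reversal.

No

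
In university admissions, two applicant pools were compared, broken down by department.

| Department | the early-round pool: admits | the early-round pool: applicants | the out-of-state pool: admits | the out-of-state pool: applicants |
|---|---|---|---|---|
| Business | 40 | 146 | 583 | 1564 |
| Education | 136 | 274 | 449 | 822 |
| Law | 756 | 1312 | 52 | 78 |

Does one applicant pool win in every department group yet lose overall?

Yes

Business: the early-round pool 40/146 = 27.4%, the out-of-state pool 583/1564 = 37.3% → the out-of-state pool
Education: the early-round pool 136/274 = 49.6%, the out-of-state pool 449/822 = 54.6% → the out-of-state pool
Law: the early-round pool 756/1312 = 57.6%, the out-of-state pool 52/78 = 66.7% → the out-of-state pool
Overall: the early-round pool 932/1732 = 53.8%, the out-of-state pool 1084/2464 = 44.0% → the early-round pool
The out-of-state pool wins each department group but the early-round pool wins overall — the comparison reverses. The out-of-state pool's applicants skew toward Business, which has a lower base rate.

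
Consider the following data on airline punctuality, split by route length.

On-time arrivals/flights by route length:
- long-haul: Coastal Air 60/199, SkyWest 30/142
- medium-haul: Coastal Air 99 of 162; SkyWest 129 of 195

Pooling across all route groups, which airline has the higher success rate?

SkyWest

Long-haul: Coastal Air 60/199 = 30.2%, SkyWest 30/142 = 21.1% → Coastal Air
Medium-haul: Coastal Air 99/162 = 61.1%, SkyWest 129/195 = 66.2% → SkyWest
Overall: Coastal Air 159/361 = 44.0%, SkyWest 159/337 = 47.2% → SkyWest
(Neither sweeps every route group, but SkyWest has the higher pooled rate.)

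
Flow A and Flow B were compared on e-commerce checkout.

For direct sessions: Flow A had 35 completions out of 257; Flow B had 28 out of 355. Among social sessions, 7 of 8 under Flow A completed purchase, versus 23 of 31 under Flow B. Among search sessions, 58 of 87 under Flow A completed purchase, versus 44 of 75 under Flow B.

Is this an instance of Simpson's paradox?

No

Direct: Flow A 35/257 = 13.6%, Flow B 28/355 = 7.9% → Flow A
Social: Flow A 7/8 = 87.5%, Flow B 23/31 = 74.2% → Flow A
Search: Flow A 58/87 = 66.7%, Flow B 44/75 = 58.7% → Flow A
Overall: Flow A 100/352 = 28.4%, Flow B 95/461 = 20.6% → Flow A
Flow A wins overall and in every traffic group — no reversal.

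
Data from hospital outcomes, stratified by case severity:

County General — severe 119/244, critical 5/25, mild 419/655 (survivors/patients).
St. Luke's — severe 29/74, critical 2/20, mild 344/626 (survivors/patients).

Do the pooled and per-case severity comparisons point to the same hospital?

Severe: County General 119/244 = 48.8%, St. Luke's 29/74 = 39.2% → County General
Critical: County General 5/25 = 20.0%, St. Luke's 2/20 = 10.0% → County General
Mild: County General 419/655 = 64.0%, St. Luke's 344/626 = 55.0% → County General
Overall: County General 543/924 = 58.8%, St. Luke's 375/720 = 52.1% → County General
County General wins overall and in every case group — no reversal.

Yes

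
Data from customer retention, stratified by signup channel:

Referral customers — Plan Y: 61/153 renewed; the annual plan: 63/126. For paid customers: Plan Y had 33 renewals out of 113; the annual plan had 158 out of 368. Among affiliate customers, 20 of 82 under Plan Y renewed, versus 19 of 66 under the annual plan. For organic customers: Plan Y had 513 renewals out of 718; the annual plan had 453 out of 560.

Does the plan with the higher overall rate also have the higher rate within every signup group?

Yes

Referral: Plan Y 61/153 = 39.9%, the annual plan 63/126 = 50.0% → the annual plan
Paid: Plan Y 33/113 = 29.2%, the annual plan 158/368 = 42.9% → the annual plan
Affiliate: Plan Y 20/82 = 24.4%, the annual plan 19/66 = 28.8% → the annual plan
Organic: Plan Y 513/718 = 71.4%, the annual plan 453/560 = 80.9% → the annual plan
Overall: Plan Y 627/1066 = 58.8%, the annual plan 693/1120 = 61.9% → the annual plan
The annual plan wins overall and in every signup group — no reversal.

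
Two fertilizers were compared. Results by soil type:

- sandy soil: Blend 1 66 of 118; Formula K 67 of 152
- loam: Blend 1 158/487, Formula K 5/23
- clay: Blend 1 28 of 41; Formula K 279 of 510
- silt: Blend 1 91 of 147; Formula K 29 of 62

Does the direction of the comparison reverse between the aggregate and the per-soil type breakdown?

Sandy soil: Blend 1 66/118 = 55.9%, Formula K 67/152 = 44.1% → Blend 1
Loam: Blend 1 158/487 = 32.4%, Formula K 5/23 = 21.7% → Blend 1
Clay: Blend 1 28/41 = 68.3%, Formula K 279/510 = 54.7% → Blend 1
Silt: Blend 1 91/147 = 61.9%, Formula K 29/62 = 46.8% → Blend 1
Overall: Blend 1 343/793 = 43.3%, Formula K 380/747 = 50.9% → Formula K
Blend 1 wins each soil group but Formula K wins overall — the comparison reverses. Blend 1's plots skew toward loam, which has a lower base rate.

Yes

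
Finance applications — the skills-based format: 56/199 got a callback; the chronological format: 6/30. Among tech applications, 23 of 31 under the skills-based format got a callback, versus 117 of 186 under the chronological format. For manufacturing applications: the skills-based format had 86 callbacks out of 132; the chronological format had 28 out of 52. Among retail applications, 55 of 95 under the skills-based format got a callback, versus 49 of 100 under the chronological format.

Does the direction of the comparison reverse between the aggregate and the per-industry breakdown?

Yes

Finance: the skills-based format 56/199 = 28.1%, the chronological format 6/30 = 20.0% → the skills-based format
Tech: the skills-based format 23/31 = 74.2%, the chronological format 117/186 = 62.9% → the skills-based format
Manufacturing: the skills-based format 86/132 = 65.2%, the chronological format 28/52 = 53.8% → the skills-based format
Retail: the skills-based format 55/95 = 57.9%, the chronological format 49/100 = 49.0% → the skills-based format
Overall: the skills-based format 220/457 = 48.1%, the chronological format 200/368 = 54.3% → the chronological format
The skills-based format wins each industry group but the chronological format wins overall — the comparison reverses. The skills-based format's applications skew toward finance, which has a lower base rate.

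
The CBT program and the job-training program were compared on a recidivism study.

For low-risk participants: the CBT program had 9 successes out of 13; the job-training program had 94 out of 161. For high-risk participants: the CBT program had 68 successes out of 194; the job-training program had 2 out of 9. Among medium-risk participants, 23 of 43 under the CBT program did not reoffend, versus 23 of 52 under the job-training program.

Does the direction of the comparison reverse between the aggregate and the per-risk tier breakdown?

Yes

Low-risk: the CBT program 9/13 = 69.2%, the job-training program 94/161 = 58.4% → the CBT program
High-risk: the CBT program 68/194 = 35.1%, the job-training program 2/9 = 22.2% → the CBT program
Medium-risk: the CBT program 23/43 = 53.5%, the job-training program 23/52 = 44.2% → the CBT program
Overall: the CBT program 100/250 = 40.0%, the job-training program 119/222 = 53.6% → the job-training program
The CBT program wins each risk group but the job-training program wins overall — the comparison reverses. The CBT program's participants skew toward high-risk, which has a lower base rate.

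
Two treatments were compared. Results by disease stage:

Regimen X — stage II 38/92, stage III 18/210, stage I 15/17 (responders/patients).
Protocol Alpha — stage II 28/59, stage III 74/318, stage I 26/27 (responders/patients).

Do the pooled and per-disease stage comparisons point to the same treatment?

Yes

Stage II: Regimen X 38/92 = 41.3%, Protocol Alpha 28/59 = 47.5% → Protocol Alpha
Stage III: Regimen X 18/210 = 8.6%, Protocol Alpha 74/318 = 23.3% → Protocol Alpha
Stage I: Regimen X 15/17 = 88.2%, Protocol Alpha 26/27 = 96.3% → Protocol Alpha
Overall: Regimen X 71/319 = 22.3%, Protocol Alpha 128/404 = 31.7% → Protocol Alpha
Protocol Alpha wins overall and in every disease group — no reversal.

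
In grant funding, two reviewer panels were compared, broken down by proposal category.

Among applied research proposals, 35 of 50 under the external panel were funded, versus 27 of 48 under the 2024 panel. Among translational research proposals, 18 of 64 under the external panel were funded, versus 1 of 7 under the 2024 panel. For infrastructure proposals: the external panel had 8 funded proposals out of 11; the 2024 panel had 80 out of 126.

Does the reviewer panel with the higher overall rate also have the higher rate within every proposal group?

Applied research: the external panel 35/50 = 70.0%, the 2024 panel 27/48 = 56.2% → the external panel
Translational research: the external panel 18/64 = 28.1%, the 2024 panel 1/7 = 14.3% → the external panel
Infrastructure: the external panel 8/11 = 72.7%, the 2024 panel 80/126 = 63.5% → the external panel
Overall: the external panel 61/125 = 48.8%, the 2024 panel 108/181 = 59.7% → the 2024 panel
The external panel wins each proposal group but the 2024 panel wins overall — the comparison reverses. The external panel's proposals skew toward translational research, which has a lower base rate.

No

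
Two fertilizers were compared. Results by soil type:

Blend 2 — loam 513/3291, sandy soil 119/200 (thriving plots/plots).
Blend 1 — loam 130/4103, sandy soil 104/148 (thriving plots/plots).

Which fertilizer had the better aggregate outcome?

Loam: Blend 2 513/3291 = 15.6%, Blend 1 130/4103 = 3.2% → Blend 2
Sandy soil: Blend 2 119/200 = 59.5%, Blend 1 104/148 = 70.3% → Blend 1
Overall: Blend 2 632/3491 = 18.1%, Blend 1 234/4251 = 5.5% → Blend 2
(Neither sweeps every soil group, but Blend 2 has the higher pooled rate.)

Blend 2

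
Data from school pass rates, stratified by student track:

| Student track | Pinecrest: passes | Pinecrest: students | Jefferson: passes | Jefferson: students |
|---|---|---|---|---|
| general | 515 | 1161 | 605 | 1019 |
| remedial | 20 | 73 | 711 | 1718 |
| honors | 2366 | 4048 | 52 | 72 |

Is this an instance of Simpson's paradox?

General: Pinecrest 515/1161 = 44.4%, Jefferson 605/1019 = 59.4% → Jefferson
Remedial: Pinecrest 20/73 = 27.4%, Jefferson 711/1718 = 41.4% → Jefferson
Honors: Pinecrest 2366/4048 = 58.4%, Jefferson 52/72 = 72.2% → Jefferson
Overall: Pinecrest 2901/5282 = 54.9%, Jefferson 1368/2809 = 48.7% → Pinecrest
Jefferson wins each student group but Pinecrest wins overall — the comparison reverses. Jefferson's students skew toward remedial, which has a lower base rate.

Yes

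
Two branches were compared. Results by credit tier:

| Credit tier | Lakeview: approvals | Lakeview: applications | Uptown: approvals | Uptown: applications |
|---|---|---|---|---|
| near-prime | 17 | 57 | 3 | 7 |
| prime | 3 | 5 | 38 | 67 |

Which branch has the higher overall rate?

Uptown

Near-prime: Lakeview 17/57 = 29.8%, Uptown 3/7 = 42.9% → Uptown
Prime: Lakeview 3/5 = 60.0%, Uptown 38/67 = 56.7% → Lakeview
Overall: Lakeview 20/62 = 32.3%, Uptown 41/74 = 55.4% → Uptown
(Neither sweeps every credit group, but Uptown has the higher pooled rate.)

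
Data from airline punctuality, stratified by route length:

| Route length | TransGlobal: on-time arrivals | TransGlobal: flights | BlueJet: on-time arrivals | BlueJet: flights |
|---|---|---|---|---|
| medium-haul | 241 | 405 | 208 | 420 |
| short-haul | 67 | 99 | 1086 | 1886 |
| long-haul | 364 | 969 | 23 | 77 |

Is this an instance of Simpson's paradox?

Medium-haul: TransGlobal 241/405 = 59.5%, BlueJet 208/420 = 49.5% → TransGlobal
Short-haul: TransGlobal 67/99 = 67.7%, BlueJet 1086/1886 = 57.6% → TransGlobal
Long-haul: TransGlobal 364/969 = 37.6%, BlueJet 23/77 = 29.9% → TransGlobal
Overall: TransGlobal 672/1473 = 45.6%, BlueJet 1317/2383 = 55.3% → BlueJet
TransGlobal wins each route group but BlueJet wins overall — the comparison reverses. TransGlobal's flights skew toward long-haul, which has a lower base rate.

Yes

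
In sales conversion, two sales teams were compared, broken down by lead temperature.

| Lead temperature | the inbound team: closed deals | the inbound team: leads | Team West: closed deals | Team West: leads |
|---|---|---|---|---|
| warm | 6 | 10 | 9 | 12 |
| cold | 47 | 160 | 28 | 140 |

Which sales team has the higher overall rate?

Warm: the inbound team 6/10 = 60.0%, Team West 9/12 = 75.0% → Team West
Cold: the inbound team 47/160 = 29.4%, Team West 28/140 = 20.0% → the inbound team
Overall: the inbound team 53/170 = 31.2%, Team West 37/152 = 24.3% → the inbound team
(Neither sweeps every lead group, but the inbound team has the higher pooled rate.)

the inbound team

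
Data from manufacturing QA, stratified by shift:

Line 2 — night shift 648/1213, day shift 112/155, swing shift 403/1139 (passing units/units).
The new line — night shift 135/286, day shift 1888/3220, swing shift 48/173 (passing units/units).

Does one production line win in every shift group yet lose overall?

Yes

Night shift: Line 2 648/1213 = 53.4%, the new line 135/286 = 47.2% → Line 2
Day shift: Line 2 112/155 = 72.3%, the new line 1888/3220 = 58.6% → Line 2
Swing shift: Line 2 403/1139 = 35.4%, the new line 48/173 = 27.7% → Line 2
Overall: Line 2 1163/2507 = 46.4%, the new line 2071/3679 = 56.3% → the new line
Line 2 wins each shift group but the new line wins overall — the comparison reverses. Line 2's units skew toward swing shift, which has a lower base rate.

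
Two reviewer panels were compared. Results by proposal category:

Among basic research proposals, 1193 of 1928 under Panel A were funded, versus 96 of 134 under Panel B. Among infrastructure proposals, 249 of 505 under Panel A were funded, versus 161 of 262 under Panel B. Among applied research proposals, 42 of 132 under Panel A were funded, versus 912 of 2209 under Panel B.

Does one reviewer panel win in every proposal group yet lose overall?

Basic research: Panel A 1193/1928 = 61.9%, Panel B 96/134 = 71.6% → Panel B
Infrastructure: Panel A 249/505 = 49.3%, Panel B 161/262 = 61.5% → Panel B
Applied research: Panel A 42/132 = 31.8%, Panel B 912/2209 = 41.3% → Panel B
Overall: Panel A 1484/2565 = 57.9%, Panel B 1169/2605 = 44.9% → Panel A
Panel B wins each proposal group but Panel A wins overall — the comparison reverses. Panel B's proposals skew toward applied research, which has a lower base rate.

Yes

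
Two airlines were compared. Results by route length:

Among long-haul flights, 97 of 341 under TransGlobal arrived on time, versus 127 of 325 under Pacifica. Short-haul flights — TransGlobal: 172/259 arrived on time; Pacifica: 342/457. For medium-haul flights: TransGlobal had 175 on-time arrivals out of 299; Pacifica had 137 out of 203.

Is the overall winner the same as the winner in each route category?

Long-haul: TransGlobal 97/341 = 28.4%, Pacifica 127/325 = 39.1% → Pacifica
Short-haul: TransGlobal 172/259 = 66.4%, Pacifica 342/457 = 74.8% → Pacifica
Medium-haul: TransGlobal 175/299 = 58.5%, Pacifica 137/203 = 67.5% → Pacifica
Overall: TransGlobal 444/899 = 49.4%, Pacifica 606/985 = 61.5% → Pacifica
Pacifica wins overall and in every route group — no reversal.

Yes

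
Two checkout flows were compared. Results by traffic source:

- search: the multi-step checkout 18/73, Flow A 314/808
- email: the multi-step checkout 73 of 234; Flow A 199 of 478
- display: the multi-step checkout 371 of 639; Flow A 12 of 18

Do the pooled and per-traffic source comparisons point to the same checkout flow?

Search: the multi-step checkout 18/73 = 24.7%, Flow A 314/808 = 38.9% → Flow A
Email: the multi-step checkout 73/234 = 31.2%, Flow A 199/478 = 41.6% → Flow A
Display: the multi-step checkout 371/639 = 58.1%, Flow A 12/18 = 66.7% → Flow A
Overall: the multi-step checkout 462/946 = 48.8%, Flow A 525/1304 = 40.3% → the multi-step checkout
Flow A wins each traffic group but the multi-step checkout wins overall — the comparison reverses. Flow A's sessions skew toward search, which has a lower base rate.

No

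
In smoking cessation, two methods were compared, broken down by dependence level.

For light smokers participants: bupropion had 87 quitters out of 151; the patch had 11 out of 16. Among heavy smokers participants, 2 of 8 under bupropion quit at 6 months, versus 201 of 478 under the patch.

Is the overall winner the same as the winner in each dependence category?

Light smokers: bupropion 87/151 = 57.6%, the patch 11/16 = 68.8% → the patch
Heavy smokers: bupropion 2/8 = 25.0%, the patch 201/478 = 42.1% → the patch
Overall: bupropion 89/159 = 56.0%, the patch 212/494 = 42.9% → bupropion
The patch wins each dependence group but bupropion wins overall — the comparison reverses. The patch's participants skew toward heavy smokers, which has a lower base rate.

No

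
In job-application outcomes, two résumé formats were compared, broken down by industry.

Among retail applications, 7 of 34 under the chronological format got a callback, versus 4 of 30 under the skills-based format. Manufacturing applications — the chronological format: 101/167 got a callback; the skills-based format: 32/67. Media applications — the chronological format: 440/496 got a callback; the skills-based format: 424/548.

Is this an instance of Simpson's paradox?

No

Retail: the chronological format 7/34 = 20.6%, the skills-based format 4/30 = 13.3% → the chronological format
Manufacturing: the chronological format 101/167 = 60.5%, the skills-based format 32/67 = 47.8% → the chronological format
Media: the chronological format 440/496 = 88.7%, the skills-based format 424/548 = 77.4% → the chronological format
Overall: the chronological format 548/697 = 78.6%, the skills-based format 460/645 = 71.3% → the chronological format
The chronological format wins overall and in every industry group — no reversal.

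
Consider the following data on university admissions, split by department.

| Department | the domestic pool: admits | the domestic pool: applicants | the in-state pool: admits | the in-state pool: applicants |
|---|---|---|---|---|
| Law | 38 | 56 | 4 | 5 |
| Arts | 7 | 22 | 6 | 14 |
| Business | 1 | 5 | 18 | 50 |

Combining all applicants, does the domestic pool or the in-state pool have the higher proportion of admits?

the domestic pool

Law: the domestic pool 38/56 = 67.9%, the in-state pool 4/5 = 80.0% → the in-state pool
Arts: the domestic pool 7/22 = 31.8%, the in-state pool 6/14 = 42.9% → the in-state pool
Business: the domestic pool 1/5 = 20.0%, the in-state pool 18/50 = 36.0% → the in-state pool
Overall: the domestic pool 46/83 = 55.4%, the in-state pool 28/69 = 40.6% → the domestic pool
(The in-state pool wins every department group but the domestic pool wins overall — the in-state pool's applicants skew toward the low-rate Business group.)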